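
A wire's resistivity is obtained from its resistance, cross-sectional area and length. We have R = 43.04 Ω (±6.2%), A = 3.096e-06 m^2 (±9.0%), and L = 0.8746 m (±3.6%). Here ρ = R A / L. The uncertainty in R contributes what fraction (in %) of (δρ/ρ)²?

29.0%

(δρ/ρ)² = (1·δR/R)² + (1·δA/A)² + (-1·δL/L)²
  R term: (1×0.0620)² = 0.00384
  A term: (1×0.0900)² = 0.00810
  L term: (-1×0.0360)² = 0.00130
Total = 0.0132. Share from R = 0.00384/0.0132 = 0.290.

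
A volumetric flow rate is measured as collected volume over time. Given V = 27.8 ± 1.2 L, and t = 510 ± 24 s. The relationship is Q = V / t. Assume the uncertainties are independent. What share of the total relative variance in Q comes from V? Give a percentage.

(δQ/Q)² = (1·δV/V)² + (-1·δt/t)²
  V term: (1×0.0432)² = 0.00186
  t term: (-1×0.0471)² = 0.00221
Total = 0.00408. Share from V = 0.00186/0.00408 = 0.457.

45.7%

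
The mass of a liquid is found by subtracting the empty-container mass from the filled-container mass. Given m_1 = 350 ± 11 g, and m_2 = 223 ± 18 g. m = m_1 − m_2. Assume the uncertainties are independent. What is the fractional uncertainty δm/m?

Each term contributes (cᵢ δxᵢ)² to (δm)²:
  (δm_1)² = 121;  (δm_2)² = 324
δm = √(445) = 21.1 g
m = 127 g, so δm/m = 21.1/127 = 0.166.

0.166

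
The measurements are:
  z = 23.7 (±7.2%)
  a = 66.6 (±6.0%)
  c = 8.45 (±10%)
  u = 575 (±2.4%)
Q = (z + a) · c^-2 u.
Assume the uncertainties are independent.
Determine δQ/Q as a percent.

Let w = z + a = 90.3. δw = √(δz² + δa²) = √(2.91 + 16.0) = 4.35, so δw/w = 0.0481.
Q is then a monomial in w, c, u:
δQ/Q = √((δw/w)² + (-2·δc/c)² + (1·δu/u)²) = √(0.00232 + 0.0400 + 0.000576) = 0.207

20.7%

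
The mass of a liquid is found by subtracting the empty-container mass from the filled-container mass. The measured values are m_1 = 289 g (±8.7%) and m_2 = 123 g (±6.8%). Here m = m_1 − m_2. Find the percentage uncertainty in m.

Each term contributes (cᵢ δxᵢ)² to (δm)²:
  (δm_1)² = 632;  (δm_2)² = 70.0
δm = √(702) = 26.5 g
m = 166 g, so δm/m = 26.5/166 = 0.160.

16.0%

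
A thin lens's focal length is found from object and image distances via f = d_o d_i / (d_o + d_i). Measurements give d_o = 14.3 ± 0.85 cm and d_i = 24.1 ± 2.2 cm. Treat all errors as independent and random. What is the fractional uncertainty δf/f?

∂f/∂d_o = (d_i/(d_o+d_i))² = 0.394;  ∂f/∂d_i = (d_o/(d_o+d_i))² = 0.139
δf = √((∂f/∂d_o · δd_o)² + (∂f/∂d_i · δd_i)²) = √(0.112 + 0.0931) = 0.453 cm
f = 8.97 cm, so δf/f = 0.453/8.97 = 0.0505.

0.0505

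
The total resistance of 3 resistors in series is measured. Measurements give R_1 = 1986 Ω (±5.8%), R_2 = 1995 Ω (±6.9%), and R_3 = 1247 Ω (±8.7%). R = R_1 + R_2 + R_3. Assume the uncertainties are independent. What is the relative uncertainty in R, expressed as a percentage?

Sums and differences: (δR)² = Σ (cᵢ δxᵢ)².
  (δR_1)² = 13300;  (δR_2)² = 18900;  (δR_3)² = 11800
δR = √(44000) = 210 Ω
R = 5228 Ω, so δR/R = 210/5228 = 0.0401.

4.01%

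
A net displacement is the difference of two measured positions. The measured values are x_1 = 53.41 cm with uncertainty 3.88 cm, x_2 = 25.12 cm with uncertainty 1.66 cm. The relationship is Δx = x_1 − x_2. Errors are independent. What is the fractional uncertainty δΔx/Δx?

Absolute uncertainties add in quadrature for a linear combination:
  (δx_1)² = 15.1;  (δx_2)² = 2.76
δΔx = √(17.8) = 4.22 cm
Δx = 28.29 cm, so δΔx/Δx = 4.22/28.29 = 0.149.

0.149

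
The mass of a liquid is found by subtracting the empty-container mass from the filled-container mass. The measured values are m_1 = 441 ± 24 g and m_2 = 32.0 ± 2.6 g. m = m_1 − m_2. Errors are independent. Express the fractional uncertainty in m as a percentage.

Each term contributes (cᵢ δxᵢ)² to (δm)²:
  (δm_1)² = 576;  (δm_2)² = 6.76
δm = √(583) = 24.1 g
m = 409 g, so δm/m = 24.1/409 = 0.0590.

5.90%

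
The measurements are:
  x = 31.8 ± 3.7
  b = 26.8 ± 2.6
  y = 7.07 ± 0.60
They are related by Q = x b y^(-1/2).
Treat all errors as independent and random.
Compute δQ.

50.4

Since Q is a product/quotient, work with relative uncertainties:
  (1·δx/x)² = (1×0.116)² = 0.0135;  (1·δb/b)² = (1×0.0970)² = 0.00941;  (−½·δy/y)² = (-0.5×0.0849)² = 0.00180
δQ/Q = √(0.0248) = 0.157
Q = 321, so δQ = 0.157 × 321 = 50.4.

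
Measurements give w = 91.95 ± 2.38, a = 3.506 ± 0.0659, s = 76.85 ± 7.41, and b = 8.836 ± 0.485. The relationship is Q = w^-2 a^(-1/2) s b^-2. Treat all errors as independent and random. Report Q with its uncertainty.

Each factor contributes (exponent × relative error)² to (δQ/Q)²:
  (-2·δw/w)² = (-2×0.0259)² = 0.00268;  (−½·δa/a)² = (-0.5×0.0188)² = 8.83e-05;  (1·δs/s)² = (1×0.0964)² = 0.00930;  (-2·δb/b)² = (-2×0.0549)² = 0.0121
δQ/Q = √(0.0241) = 0.155
Q = 6.218e-05, so δQ = 0.155 × 6.218e-05 = 9.66e-06.

(6.218 ± 0.966) × 10^-5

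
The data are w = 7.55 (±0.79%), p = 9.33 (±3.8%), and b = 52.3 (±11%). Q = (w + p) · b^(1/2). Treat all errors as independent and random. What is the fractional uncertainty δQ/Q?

0.0590

Let u = w + p = 16.9. δu = √(δw² + δp²) = √(0.00356 + 0.126) = 0.360, so δu/u = 0.0213.
Q is then a monomial in u, b:
δQ/Q = √((δu/u)² + (½·δb/b)²) = √(0.000454 + 0.00303) = 0.0590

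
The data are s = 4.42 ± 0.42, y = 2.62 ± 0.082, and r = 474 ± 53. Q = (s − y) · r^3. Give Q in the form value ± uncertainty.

Let u = s − y = 1.80. δu = √(δs² + δy²) = √(0.176 + 0.00672) = 0.428, so δu/u = 0.238.
Q is then a monomial in u, r:
δQ/Q = √((δu/u)² + (3·δr/r)²) = √(0.0565 + 0.113) = 0.411
Q = 1.92e+08, so δQ = 0.411 × 1.92e+08 = 7.88e+07.

(1.92 ± 0.788) × 10^8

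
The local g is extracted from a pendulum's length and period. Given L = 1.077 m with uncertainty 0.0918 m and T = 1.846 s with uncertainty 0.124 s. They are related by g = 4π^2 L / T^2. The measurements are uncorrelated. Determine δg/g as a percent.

15.9%

For a monomial g ∝ L, T^-2, fractional errors add in quadrature:
  (1·δL/L)² = (1×0.0852)² = 0.00727;  (-2·δT/T)² = (-2×0.0672)² = 0.0180
δg/g = √(0.0253) = 0.159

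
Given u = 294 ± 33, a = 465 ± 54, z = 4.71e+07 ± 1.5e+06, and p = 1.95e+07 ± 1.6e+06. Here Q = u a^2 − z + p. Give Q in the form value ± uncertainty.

Let w = u·a^2 = 6.36e+07. δw/w = √((1·δu/u)² + (2·δa/a)²) = √(0.0126 + 0.0539) = 0.258, so δw = 1.64e+07.
Q = w − z + p: δQ = √(δw² + δz² + δp²) = √(2.69e+14 + 2.25e+12 + 2.56e+12) = 1.65e+07
Q = 3.6e+07.

(3.60 ± 1.65) × 10^7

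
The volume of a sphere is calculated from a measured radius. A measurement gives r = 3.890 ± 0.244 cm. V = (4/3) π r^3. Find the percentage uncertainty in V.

For a monomial V ∝ r^3, fractional errors add in quadrature:
  (3·δr/r)² = (3×0.0627)² = 0.0354
δV/V = √(0.0354) = 0.188

18.8%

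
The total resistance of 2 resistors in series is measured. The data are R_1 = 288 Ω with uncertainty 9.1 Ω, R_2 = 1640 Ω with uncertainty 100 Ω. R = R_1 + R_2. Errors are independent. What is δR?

Absolute uncertainties add in quadrature for a linear combination:
  (δR_1)² = 82.8;  (δR_2)² = 10000
δR = √(10100) = 100 Ω

100 Ω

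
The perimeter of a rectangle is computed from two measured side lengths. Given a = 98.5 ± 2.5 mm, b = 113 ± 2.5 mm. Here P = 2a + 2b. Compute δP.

7.07 mm

P is a linear combination, so absolute uncertainties add in quadrature:
  (2·δa)² = 25.0;  (2·δb)² = 25.0
δP = √(50.0) = 7.07 mm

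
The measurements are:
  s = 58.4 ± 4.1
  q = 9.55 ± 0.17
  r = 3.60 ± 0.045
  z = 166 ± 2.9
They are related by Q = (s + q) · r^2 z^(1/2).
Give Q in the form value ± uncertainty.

Let u = s + q = 68.0. δu = √(δs² + δq²) = √(16.8 + 0.0289) = 4.10, so δu/u = 0.0604.
Q is then a monomial in u, r, z:
δQ/Q = √((δu/u)² + (2·δr/r)² + (½·δz/z)²) = √(0.00365 + 0.000625 + 7.63e-05) = 0.0659
Q = 11300, so δQ = 0.0659 × 11300 = 748.

11300 ± 748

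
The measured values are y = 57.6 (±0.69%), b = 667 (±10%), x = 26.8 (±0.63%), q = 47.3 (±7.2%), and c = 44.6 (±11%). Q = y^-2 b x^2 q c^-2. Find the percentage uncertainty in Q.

Q is a product of powers, so relative uncertainties combine in quadrature:
  (-2·δy/y)² = (-2×0.00690)² = 0.000190;  (1·δb/b)² = (1×0.100)² = 0.0100;  (2·δx/x)² = (2×0.00630)² = 0.000159;  (1·δq/q)² = (1×0.0720)² = 0.00518;  (-2·δc/c)² = (-2×0.110)² = 0.0484
δQ/Q = √(0.0639) = 0.253

25.3%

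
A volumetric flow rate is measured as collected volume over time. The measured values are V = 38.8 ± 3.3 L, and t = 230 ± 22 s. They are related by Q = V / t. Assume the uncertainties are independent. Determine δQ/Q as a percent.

12.8%

For a monomial Q ∝ V, t^-1, fractional errors add in quadrature:
  (1·δV/V)² = (1×0.0851)² = 0.00723;  (-1·δt/t)² = (-1×0.0957)² = 0.00915
δQ/Q = √(0.0164) = 0.128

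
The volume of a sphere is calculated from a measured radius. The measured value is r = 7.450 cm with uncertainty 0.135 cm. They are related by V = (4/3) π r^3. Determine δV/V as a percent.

V is a product of powers, so relative uncertainties combine in quadrature:
  (3·δr/r)² = (3×0.0181)² = 0.00296
δV/V = √(0.00296) = 0.0544

5.44%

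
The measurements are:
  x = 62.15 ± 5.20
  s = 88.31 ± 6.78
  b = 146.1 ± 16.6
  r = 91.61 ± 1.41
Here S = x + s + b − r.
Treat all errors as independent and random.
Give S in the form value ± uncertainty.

Absolute uncertainties add in quadrature for a linear combination:
  (δx)² = 27.0;  (δs)² = 46.0;  (δb)² = 276;  (δr)² = 1.99
δS = √(351) = 18.7
S = 204.9.

204.9 ± 18.7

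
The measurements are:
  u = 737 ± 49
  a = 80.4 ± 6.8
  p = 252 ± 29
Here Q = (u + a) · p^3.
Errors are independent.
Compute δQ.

4.58e+09

Let w = u + a = 817. δw = √(δu² + δa²) = √(2400 + 46.2) = 49.5, so δw/w = 0.0605.
Q is then a monomial in w, p:
δQ/Q = √((δw/w)² + (3·δp/p)²) = √(0.00366 + 0.119) = 0.351
Q = 1.31e+10, so δQ = 0.351 × 1.31e+10 = 4.58e+09.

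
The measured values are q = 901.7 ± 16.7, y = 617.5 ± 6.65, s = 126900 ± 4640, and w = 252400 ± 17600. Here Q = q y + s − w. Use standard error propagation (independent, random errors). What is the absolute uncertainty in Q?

Let p = q·y = 556800. δp/p = √((1·δq/q)² + (1·δy/y)²) = √(0.000343 + 0.000116) = 0.0214, so δp = 11900.
Q = p + s − w: δQ = √(δp² + δs² + δw²) = √(1.42e+08 + 2.15e+07 + 3.1e+08) = 21800

21800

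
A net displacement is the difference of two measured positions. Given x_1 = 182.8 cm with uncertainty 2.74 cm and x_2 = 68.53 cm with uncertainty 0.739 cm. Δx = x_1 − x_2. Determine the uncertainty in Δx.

2.84 cm

Each term contributes (cᵢ δxᵢ)² to (δΔx)²:
  (δx_1)² = 7.51;  (δx_2)² = 0.546
δΔx = √(8.05) = 2.84 cm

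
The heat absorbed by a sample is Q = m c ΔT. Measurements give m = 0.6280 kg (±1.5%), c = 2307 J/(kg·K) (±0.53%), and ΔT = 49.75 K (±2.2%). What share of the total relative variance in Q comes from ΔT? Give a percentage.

(δQ/Q)² = (1·δm/m)² + (1·δc/c)² + (1·δΔT/ΔT)²
  m term: (1×0.0150)² = 0.000225
  c term: (1×0.00530)² = 2.81e-05
  ΔT term: (1×0.0220)² = 0.000484
Total = 0.000737. Share from ΔT = 0.000484/0.000737 = 0.657.

65.7%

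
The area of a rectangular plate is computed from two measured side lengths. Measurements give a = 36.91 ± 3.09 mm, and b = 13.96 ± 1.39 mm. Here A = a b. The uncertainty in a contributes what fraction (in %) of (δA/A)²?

(δA/A)² = (1·δa/a)² + (1·δb/b)²
  a term: (1×0.0837)² = 0.00701
  b term: (1×0.0996)² = 0.00991
Total = 0.0169. Share from a = 0.00701/0.0169 = 0.414.

41.4%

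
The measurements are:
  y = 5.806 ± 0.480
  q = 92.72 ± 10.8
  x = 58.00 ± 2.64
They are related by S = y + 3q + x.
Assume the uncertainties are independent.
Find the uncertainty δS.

Sums and differences: (δS)² = Σ (cᵢ δxᵢ)².
  (δy)² = 0.230;  (3·δq)² = 1050;  (δx)² = 6.97
δS = √(1060) = 32.5

32.5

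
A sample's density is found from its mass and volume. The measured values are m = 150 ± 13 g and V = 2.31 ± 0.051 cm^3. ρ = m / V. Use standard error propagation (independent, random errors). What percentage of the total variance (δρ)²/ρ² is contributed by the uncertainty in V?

(δρ/ρ)² = (1·δm/m)² + (-1·δV/V)²
  m term: (1×0.0867)² = 0.00751
  V term: (-1×0.0221)² = 0.000487
Total = 0.00800. Share from V = 0.000487/0.00800 = 0.0609.

6.09%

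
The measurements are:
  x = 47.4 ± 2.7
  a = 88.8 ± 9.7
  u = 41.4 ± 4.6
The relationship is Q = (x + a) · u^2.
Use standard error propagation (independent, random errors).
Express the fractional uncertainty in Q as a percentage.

23.4%

Let w = x + a = 136. δw = √(δx² + δa²) = √(7.29 + 94.1) = 10.1, so δw/w = 0.0739.
Q is then a monomial in w, u:
δQ/Q = √((δw/w)² + (2·δu/u)²) = √(0.00547 + 0.0494) = 0.234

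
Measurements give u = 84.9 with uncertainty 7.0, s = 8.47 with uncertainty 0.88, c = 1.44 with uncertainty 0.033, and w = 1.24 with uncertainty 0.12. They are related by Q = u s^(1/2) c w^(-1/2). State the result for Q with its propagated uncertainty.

320 ± 35.5

For a monomial Q ∝ u, s^(1/2), c, w^(-1/2), fractional errors add in quadrature:
  (1·δu/u)² = (1×0.0824)² = 0.00680;  (½·δs/s)² = (0.5×0.104)² = 0.00270;  (1·δc/c)² = (1×0.0229)² = 0.000525;  (−½·δw/w)² = (-0.5×0.0968)² = 0.00234
δQ/Q = √(0.0124) = 0.111
Q = 320, so δQ = 0.111 × 320 = 35.5.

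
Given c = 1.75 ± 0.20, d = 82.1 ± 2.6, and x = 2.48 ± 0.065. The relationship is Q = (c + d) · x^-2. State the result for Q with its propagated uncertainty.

13.6 ± 0.831

Let u = c + d = 83.8. δu = √(δc² + δd²) = √(0.0400 + 6.76) = 2.61, so δu/u = 0.0311.
Q is then a monomial in u, x:
δQ/Q = √((δu/u)² + (-2·δx/x)²) = √(0.000967 + 0.00275) = 0.0610
Q = 13.6, so δQ = 0.0610 × 13.6 = 0.831.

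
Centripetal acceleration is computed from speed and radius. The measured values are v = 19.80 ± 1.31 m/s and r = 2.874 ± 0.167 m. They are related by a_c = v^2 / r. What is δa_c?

19.7 m/s^2

Since a_c is a product/quotient, work with relative uncertainties:
  (2·δv/v)² = (2×0.0662)² = 0.0175;  (-1·δr/r)² = (-1×0.0581)² = 0.00338
δa_c/a_c = √(0.0209) = 0.145
a_c = 136.4 m/s^2, so δa_c = 0.145 × 136.4 = 19.7 m/s^2.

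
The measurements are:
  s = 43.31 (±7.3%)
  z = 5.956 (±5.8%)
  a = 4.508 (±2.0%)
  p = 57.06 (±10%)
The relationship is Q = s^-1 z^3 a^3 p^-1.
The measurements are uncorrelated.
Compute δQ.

1.74

Relative error in a monomial: (δQ/Q)² = Σ (nᵢ · δxᵢ/xᵢ)².
  (-1·δs/s)² = (-1×0.0730)² = 0.00533;  (3·δz/z)² = (3×0.0580)² = 0.0303;  (3·δa/a)² = (3×0.0200)² = 0.00360;  (-1·δp/p)² = (-1×0.100)² = 0.0100
δQ/Q = √(0.0492) = 0.222
Q = 7.832, so δQ = 0.222 × 7.832 = 1.74.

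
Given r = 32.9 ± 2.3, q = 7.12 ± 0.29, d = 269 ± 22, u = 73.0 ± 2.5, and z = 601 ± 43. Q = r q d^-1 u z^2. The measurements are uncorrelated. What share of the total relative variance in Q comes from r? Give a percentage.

(δQ/Q)² = (1·δr/r)² + (1·δq/q)² + (-1·δd/d)² + (1·δu/u)² + (2·δz/z)²
  r term: (1×0.0699)² = 0.00489
  q term: (1×0.0407)² = 0.00166
  d term: (-1×0.0818)² = 0.00669
  u term: (1×0.0342)² = 0.00117
  z term: (2×0.0715)² = 0.0205
Total = 0.0349. Share from r = 0.00489/0.0349 = 0.140.

14.0%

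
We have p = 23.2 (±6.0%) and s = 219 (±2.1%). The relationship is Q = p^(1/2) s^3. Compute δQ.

Relative error in a monomial: (δQ/Q)² = Σ (nᵢ · δxᵢ/xᵢ)².
  (½·δp/p)² = (0.5×0.0600)² = 0.000900;  (3·δs/s)² = (3×0.0210)² = 0.00397
δQ/Q = √(0.00487) = 0.0698
Q = 5.06e+07, so δQ = 0.0698 × 5.06e+07 = 3.53e+06.

3.53e+06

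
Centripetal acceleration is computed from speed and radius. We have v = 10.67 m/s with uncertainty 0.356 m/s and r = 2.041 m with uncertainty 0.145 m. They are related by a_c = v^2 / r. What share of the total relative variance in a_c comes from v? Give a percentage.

46.9%

(δa_c/a_c)² = (2·δv/v)² + (-1·δr/r)²
  v term: (2×0.0334)² = 0.00445
  r term: (-1×0.0710)² = 0.00505
Total = 0.00950. Share from v = 0.00445/0.00950 = 0.469.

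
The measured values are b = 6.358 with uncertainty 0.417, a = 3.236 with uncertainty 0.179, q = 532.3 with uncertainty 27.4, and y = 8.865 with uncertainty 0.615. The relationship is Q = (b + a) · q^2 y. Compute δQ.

3.2e+06

Let u = b + a = 9.594. δu = √(δb² + δa²) = √(0.174 + 0.0320) = 0.454, so δu/u = 0.0473.
Q is then a monomial in u, q, y:
δQ/Q = √((δu/u)² + (2·δq/q)² + (1·δy/y)²) = √(0.00224 + 0.0106 + 0.00481) = 0.133
Q = 2.41e+07, so δQ = 0.133 × 2.41e+07 = 3.2e+06.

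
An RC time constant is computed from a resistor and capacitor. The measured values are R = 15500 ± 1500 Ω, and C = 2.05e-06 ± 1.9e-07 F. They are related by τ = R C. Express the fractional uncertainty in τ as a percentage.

13.4%

Products/powers → add relative errors in quadrature, weighted by exponent:
  (1·δR/R)² = (1×0.0968)² = 0.00937;  (1·δC/C)² = (1×0.0927)² = 0.00859
δτ/τ = √(0.0180) = 0.134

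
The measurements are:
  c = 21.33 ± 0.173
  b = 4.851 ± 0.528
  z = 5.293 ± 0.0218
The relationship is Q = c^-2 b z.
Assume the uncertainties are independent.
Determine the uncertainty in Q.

Each factor contributes (exponent × relative error)² to (δQ/Q)²:
  (-2·δc/c)² = (-2×0.00811)² = 0.000263;  (1·δb/b)² = (1×0.109)² = 0.0118;  (1·δz/z)² = (1×0.00412)² = 1.7e-05
δQ/Q = √(0.0121) = 0.110
Q = 0.05644, so δQ = 0.110 × 0.05644 = 0.00621.

0.00621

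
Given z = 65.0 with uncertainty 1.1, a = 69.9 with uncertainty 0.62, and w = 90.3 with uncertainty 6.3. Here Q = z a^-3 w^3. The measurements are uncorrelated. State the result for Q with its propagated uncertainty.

140 ± 29.7

Q is a product of powers, so relative uncertainties combine in quadrature:
  (1·δz/z)² = (1×0.0169)² = 0.000286;  (-3·δa/a)² = (-3×0.00887)² = 0.000708;  (3·δw/w)² = (3×0.0698)² = 0.0438
δQ/Q = √(0.0448) = 0.212
Q = 140, so δQ = 0.212 × 140 = 29.7.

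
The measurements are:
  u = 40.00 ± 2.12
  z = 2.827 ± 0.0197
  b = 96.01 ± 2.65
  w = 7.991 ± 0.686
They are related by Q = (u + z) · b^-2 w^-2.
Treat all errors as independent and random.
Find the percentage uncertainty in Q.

18.7%

Let h = u + z = 42.83. δh = √(δu² + δz²) = √(4.49 + 0.000388) = 2.12, so δh/h = 0.0495.
Q is then a monomial in h, b, w:
δQ/Q = √((δh/h)² + (-2·δb/b)² + (-2·δw/w)²) = √(0.00245 + 0.00305 + 0.0295) = 0.187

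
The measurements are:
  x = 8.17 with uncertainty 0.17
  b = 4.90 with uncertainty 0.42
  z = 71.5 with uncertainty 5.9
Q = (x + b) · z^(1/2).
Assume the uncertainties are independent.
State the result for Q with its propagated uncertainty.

111 ± 5.96

Let u = x + b = 13.1. δu = √(δx² + δb²) = √(0.0289 + 0.176) = 0.453, so δu/u = 0.0347.
Q is then a monomial in u, z:
δQ/Q = √((δu/u)² + (½·δz/z)²) = √(0.00120 + 0.00170) = 0.0539
Q = 111, so δQ = 0.0539 × 111 = 5.96.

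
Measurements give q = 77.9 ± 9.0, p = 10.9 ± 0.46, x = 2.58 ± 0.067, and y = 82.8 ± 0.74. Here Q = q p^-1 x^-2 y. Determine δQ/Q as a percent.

13.4%

Q is a product of powers, so relative uncertainties combine in quadrature:
  (1·δq/q)² = (1×0.116)² = 0.0133;  (-1·δp/p)² = (-1×0.0422)² = 0.00178;  (-2·δx/x)² = (-2×0.0260)² = 0.00270;  (1·δy/y)² = (1×0.00894)² = 7.99e-05
δQ/Q = √(0.0179) = 0.134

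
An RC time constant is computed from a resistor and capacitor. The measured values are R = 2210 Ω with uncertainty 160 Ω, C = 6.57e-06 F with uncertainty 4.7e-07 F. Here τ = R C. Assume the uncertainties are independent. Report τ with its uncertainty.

0.0145 ± 0.00148 s

For a monomial τ ∝ R, C, fractional errors add in quadrature:
  (1·δR/R)² = (1×0.0724)² = 0.00524;  (1·δC/C)² = (1×0.0715)² = 0.00512
δτ/τ = √(0.0104) = 0.102
τ = 0.0145 s, so δτ = 0.102 × 0.0145 = 0.00148 s.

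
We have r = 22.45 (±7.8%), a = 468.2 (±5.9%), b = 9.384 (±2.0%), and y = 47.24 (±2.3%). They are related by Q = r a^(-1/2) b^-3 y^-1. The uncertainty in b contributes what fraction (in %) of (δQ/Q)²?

32.5%

(δQ/Q)² = (1·δr/r)² + (−½·δa/a)² + (-3·δb/b)² + (-1·δy/y)²
  r term: (1×0.0780)² = 0.00608
  a term: (-0.5×0.0590)² = 0.000870
  b term: (-3×0.0200)² = 0.00360
  y term: (-1×0.0230)² = 0.000529
Total = 0.0111. Share from b = 0.00360/0.0111 = 0.325.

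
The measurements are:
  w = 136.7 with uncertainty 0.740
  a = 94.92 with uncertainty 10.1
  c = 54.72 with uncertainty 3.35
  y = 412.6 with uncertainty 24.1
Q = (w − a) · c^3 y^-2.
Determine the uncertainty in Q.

Let u = w − a = 41.78. δu = √(δw² + δa²) = √(0.548 + 102) = 10.1, so δu/u = 0.242.
Q is then a monomial in u, c, y:
δQ/Q = √((δu/u)² + (3·δc/c)² + (-2·δy/y)²) = √(0.0588 + 0.0337 + 0.0136) = 0.326
Q = 40.21, so δQ = 0.326 × 40.21 = 13.1.

13.1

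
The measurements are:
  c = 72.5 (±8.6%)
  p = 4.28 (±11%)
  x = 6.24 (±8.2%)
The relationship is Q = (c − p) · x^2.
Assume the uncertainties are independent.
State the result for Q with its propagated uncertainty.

Let u = c − p = 68.2. δu = √(δc² + δp²) = √(38.9 + 0.222) = 6.25, so δu/u = 0.0917.
Q is then a monomial in u, x:
δQ/Q = √((δu/u)² + (2·δx/x)²) = √(0.00840 + 0.0269) = 0.188
Q = 2660, so δQ = 0.188 × 2660 = 499.

2660 ± 499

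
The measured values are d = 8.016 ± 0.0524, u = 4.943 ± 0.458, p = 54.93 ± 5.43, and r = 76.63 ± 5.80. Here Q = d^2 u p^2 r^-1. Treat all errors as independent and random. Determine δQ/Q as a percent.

23.1%

Products/powers → add relative errors in quadrature, weighted by exponent:
  (2·δd/d)² = (2×0.00654)² = 0.000171;  (1·δu/u)² = (1×0.0927)² = 0.00859;  (2·δp/p)² = (2×0.0989)² = 0.0391;  (-1·δr/r)² = (-1×0.0757)² = 0.00573
δQ/Q = √(0.0536) = 0.231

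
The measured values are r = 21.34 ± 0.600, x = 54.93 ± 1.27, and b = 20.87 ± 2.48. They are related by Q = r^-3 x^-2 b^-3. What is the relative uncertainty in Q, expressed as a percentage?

36.9%

Q is a product of powers, so relative uncertainties combine in quadrature:
  (-3·δr/r)² = (-3×0.0281)² = 0.00711;  (-2·δx/x)² = (-2×0.0231)² = 0.00214;  (-3·δb/b)² = (-3×0.119)² = 0.127
δQ/Q = √(0.136) = 0.369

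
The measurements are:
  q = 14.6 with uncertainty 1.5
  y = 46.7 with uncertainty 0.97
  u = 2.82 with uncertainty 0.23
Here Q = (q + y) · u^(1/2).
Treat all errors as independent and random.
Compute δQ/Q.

Let w = q + y = 61.3. δw = √(δq² + δy²) = √(2.25 + 0.941) = 1.79, so δw/w = 0.0291.
Q is then a monomial in w, u:
δQ/Q = √((δw/w)² + (½·δu/u)²) = √(0.000849 + 0.00166) = 0.0501

0.0501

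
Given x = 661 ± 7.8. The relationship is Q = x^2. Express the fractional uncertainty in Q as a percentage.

Q ∝ x^2, so δQ/Q = |2| · δx/x = 2 × 0.0118 = 0.0236.

2.36%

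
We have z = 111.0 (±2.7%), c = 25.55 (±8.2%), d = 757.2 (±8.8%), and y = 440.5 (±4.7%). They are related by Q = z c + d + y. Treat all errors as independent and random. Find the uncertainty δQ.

255

Let p = z·c = 2836. δp/p = √((1·δz/z)² + (1·δc/c)²) = √(0.000729 + 0.00672) = 0.0863, so δp = 245.
Q = p + d + y: δQ = √(δp² + δd² + δy²) = √(59900 + 4440 + 429) = 255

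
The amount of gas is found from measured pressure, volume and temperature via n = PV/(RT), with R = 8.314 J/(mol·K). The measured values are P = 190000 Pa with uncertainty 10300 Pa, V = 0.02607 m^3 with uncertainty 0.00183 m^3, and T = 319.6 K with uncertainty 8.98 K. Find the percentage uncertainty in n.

n is a product of powers, so relative uncertainties combine in quadrature:
  (1·δP/P)² = (1×0.0542)² = 0.00294;  (1·δV/V)² = (1×0.0702)² = 0.00493;  (-1·δT/T)² = (-1×0.0281)² = 0.000789
δn/n = √(0.00866) = 0.0930

9.30%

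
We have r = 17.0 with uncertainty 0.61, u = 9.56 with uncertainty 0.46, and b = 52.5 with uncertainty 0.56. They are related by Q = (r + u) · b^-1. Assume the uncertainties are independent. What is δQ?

0.0155

Let w = r + u = 26.6. δw = √(δr² + δu²) = √(0.372 + 0.212) = 0.764, so δw/w = 0.0288.
Q is then a monomial in w, b:
δQ/Q = √((δw/w)² + (-1·δb/b)²) = √(0.000827 + 0.000114) = 0.0307
Q = 0.506, so δQ = 0.0307 × 0.506 = 0.0155.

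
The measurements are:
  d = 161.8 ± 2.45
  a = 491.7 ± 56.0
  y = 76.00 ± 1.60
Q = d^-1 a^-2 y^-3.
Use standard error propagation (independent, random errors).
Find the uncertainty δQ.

Each factor contributes (exponent × relative error)² to (δQ/Q)²:
  (-1·δd/d)² = (-1×0.0151)² = 0.000229;  (-2·δa/a)² = (-2×0.114)² = 0.0519;  (-3·δy/y)² = (-3×0.0211)² = 0.00399
δQ/Q = √(0.0561) = 0.237
Q = 5.823e-14, so δQ = 0.237 × 5.823e-14 = 1.38e-14.

1.38e-14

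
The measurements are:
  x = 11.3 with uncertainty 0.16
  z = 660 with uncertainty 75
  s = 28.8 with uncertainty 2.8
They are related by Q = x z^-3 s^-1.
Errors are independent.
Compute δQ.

4.84e-10

For a monomial Q ∝ x, z^-3, s^-1, fractional errors add in quadrature:
  (1·δx/x)² = (1×0.0142)² = 0.000200;  (-3·δz/z)² = (-3×0.114)² = 0.116;  (-1·δs/s)² = (-1×0.0972)² = 0.00945
δQ/Q = √(0.126) = 0.355
Q = 1.36e-09, so δQ = 0.355 × 1.36e-09 = 4.84e-10.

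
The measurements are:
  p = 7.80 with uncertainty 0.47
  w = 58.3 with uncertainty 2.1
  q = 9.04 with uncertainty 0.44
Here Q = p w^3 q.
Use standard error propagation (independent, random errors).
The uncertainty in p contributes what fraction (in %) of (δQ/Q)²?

20.5%

(δQ/Q)² = (1·δp/p)² + (3·δw/w)² + (1·δq/q)²
  p term: (1×0.0603)² = 0.00363
  w term: (3×0.0360)² = 0.0117
  q term: (1×0.0487)² = 0.00237
Total = 0.0177. Share from p = 0.00363/0.0177 = 0.205.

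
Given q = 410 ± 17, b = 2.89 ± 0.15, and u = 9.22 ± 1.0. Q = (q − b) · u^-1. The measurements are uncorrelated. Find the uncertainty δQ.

5.13

Let w = q − b = 407. δw = √(δq² + δb²) = √(289 + 0.0225) = 17.0, so δw/w = 0.0418.
Q is then a monomial in w, u:
δQ/Q = √((δw/w)² + (-1·δu/u)²) = √(0.00174 + 0.0118) = 0.116
Q = 44.2, so δQ = 0.116 × 44.2 = 5.13.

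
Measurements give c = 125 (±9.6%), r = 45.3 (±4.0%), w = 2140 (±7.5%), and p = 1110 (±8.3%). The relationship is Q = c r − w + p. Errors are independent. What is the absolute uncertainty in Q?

617

Let h = c·r = 5660. δh/h = √((1·δc/c)² + (1·δr/r)²) = √(0.00922 + 0.00160) = 0.104, so δh = 589.
Q = h − w + p: δQ = √(δh² + δw² + δp²) = √(3.47e+05 + 25800 + 8490) = 617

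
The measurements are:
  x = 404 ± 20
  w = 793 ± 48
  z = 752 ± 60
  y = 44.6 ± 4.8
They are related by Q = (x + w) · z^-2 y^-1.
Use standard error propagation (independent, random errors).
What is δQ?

Let u = x + w = 1200. δu = √(δx² + δw²) = √(400 + 2300) = 52.0, so δu/u = 0.0434.
Q is then a monomial in u, z, y:
δQ/Q = √((δu/u)² + (-2·δz/z)² + (-1·δy/y)²) = √(0.00189 + 0.0255 + 0.0116) = 0.197
Q = 4.75e-05, so δQ = 0.197 × 4.75e-05 = 9.36e-06.

9.36e-06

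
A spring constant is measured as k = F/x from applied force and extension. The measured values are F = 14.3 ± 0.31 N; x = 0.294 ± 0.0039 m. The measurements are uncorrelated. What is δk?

1.24 N/m

Products/powers → add relative errors in quadrature, weighted by exponent:
  (1·δF/F)² = (1×0.0217)² = 0.000470;  (-1·δx/x)² = (-1×0.0133)² = 0.000176
δk/k = √(0.000646) = 0.0254
k = 48.6 N/m, so δk = 0.0254 × 48.6 = 1.24 N/m.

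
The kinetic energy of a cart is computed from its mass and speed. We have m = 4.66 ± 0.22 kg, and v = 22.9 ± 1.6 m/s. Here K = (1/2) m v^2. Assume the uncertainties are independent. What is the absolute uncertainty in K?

180 J

K is a product of powers, so relative uncertainties combine in quadrature:
  (1·δm/m)² = (1×0.0472)² = 0.00223;  (2·δv/v)² = (2×0.0699)² = 0.0195
δK/K = √(0.0218) = 0.147
K = 1220 J, so δK = 0.147 × 1220 = 180 J.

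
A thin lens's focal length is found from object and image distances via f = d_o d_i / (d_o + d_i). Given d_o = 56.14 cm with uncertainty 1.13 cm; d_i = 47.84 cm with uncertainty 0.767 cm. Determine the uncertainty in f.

∂f/∂d_o = (d_i/(d_o+d_i))² = 0.212;  ∂f/∂d_i = (d_o/(d_o+d_i))² = 0.292
δf = √((∂f/∂d_o · δd_o)² + (∂f/∂d_i · δd_i)²) = √(0.0572 + 0.0500) = 0.327 cm

0.327 cm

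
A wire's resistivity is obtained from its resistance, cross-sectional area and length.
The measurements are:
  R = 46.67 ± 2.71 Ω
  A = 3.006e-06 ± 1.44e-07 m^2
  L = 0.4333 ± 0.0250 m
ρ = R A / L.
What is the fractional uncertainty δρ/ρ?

0.0948

Products/powers → add relative errors in quadrature, weighted by exponent:
  (1·δR/R)² = (1×0.0581)² = 0.00337;  (1·δA/A)² = (1×0.0479)² = 0.00229;  (-1·δL/L)² = (-1×0.0577)² = 0.00333
δρ/ρ = √(0.00900) = 0.0948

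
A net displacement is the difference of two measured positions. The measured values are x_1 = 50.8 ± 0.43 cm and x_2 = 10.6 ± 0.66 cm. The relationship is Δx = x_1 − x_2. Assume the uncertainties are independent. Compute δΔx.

0.788 cm

Each term contributes (cᵢ δxᵢ)² to (δΔx)²:
  (δx_1)² = 0.185;  (δx_2)² = 0.436
δΔx = √(0.621) = 0.788 cm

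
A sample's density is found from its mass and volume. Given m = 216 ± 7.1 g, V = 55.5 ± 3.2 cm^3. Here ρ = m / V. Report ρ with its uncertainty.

Products/powers → add relative errors in quadrature, weighted by exponent:
  (1·δm/m)² = (1×0.0329)² = 0.00108;  (-1·δV/V)² = (-1×0.0577)² = 0.00332
δρ/ρ = √(0.00440) = 0.0664
ρ = 3.89 g/cm^3, so δρ = 0.0664 × 3.89 = 0.258 g/cm^3.

3.89 ± 0.258 g/cm^3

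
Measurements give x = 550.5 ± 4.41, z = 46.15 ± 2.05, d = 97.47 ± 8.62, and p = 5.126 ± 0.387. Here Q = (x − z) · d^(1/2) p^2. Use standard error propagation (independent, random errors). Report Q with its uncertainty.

Let u = x − z = 504.4. δu = √(δx² + δz²) = √(19.4 + 4.20) = 4.86, so δu/u = 0.00964.
Q is then a monomial in u, d, p:
δQ/Q = √((δu/u)² + (½·δd/d)² + (2·δp/p)²) = √(9.3e-05 + 0.00196 + 0.0228) = 0.158
Q = 130800, so δQ = 0.158 × 130800 = 20600.

130800 ± 20600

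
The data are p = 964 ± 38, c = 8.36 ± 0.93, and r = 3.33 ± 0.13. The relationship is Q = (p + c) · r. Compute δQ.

179

Let u = p + c = 972. δu = √(δp² + δc²) = √(1440 + 0.865) = 38.0, so δu/u = 0.0391.
Q is then a monomial in u, r:
δQ/Q = √((δu/u)² + (1·δr/r)²) = √(0.00153 + 0.00152) = 0.0552
Q = 3240, so δQ = 0.0552 × 3240 = 179.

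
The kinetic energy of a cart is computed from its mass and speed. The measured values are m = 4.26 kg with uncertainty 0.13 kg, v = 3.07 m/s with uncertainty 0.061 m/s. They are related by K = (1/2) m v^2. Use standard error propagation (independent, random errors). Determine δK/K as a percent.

5.01%

For a monomial K ∝ m, v^2, fractional errors add in quadrature:
  (1·δm/m)² = (1×0.0305)² = 0.000931;  (2·δv/v)² = (2×0.0199)² = 0.00158
δK/K = √(0.00251) = 0.0501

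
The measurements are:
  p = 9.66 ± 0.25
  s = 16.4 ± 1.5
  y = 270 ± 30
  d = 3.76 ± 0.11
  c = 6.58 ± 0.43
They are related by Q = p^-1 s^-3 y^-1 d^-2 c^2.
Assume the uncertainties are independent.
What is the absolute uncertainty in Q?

8.78e-08

Each factor contributes (exponent × relative error)² to (δQ/Q)²:
  (-1·δp/p)² = (-1×0.0259)² = 0.000670;  (-3·δs/s)² = (-3×0.0915)² = 0.0753;  (-1·δy/y)² = (-1×0.111)² = 0.0123;  (-2·δd/d)² = (-2×0.0293)² = 0.00342;  (2·δc/c)² = (2×0.0653)² = 0.0171
δQ/Q = √(0.109) = 0.330
Q = 2.66e-07, so δQ = 0.330 × 2.66e-07 = 8.78e-08.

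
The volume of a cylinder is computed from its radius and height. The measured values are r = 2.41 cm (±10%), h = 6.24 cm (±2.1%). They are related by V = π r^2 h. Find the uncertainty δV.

V is a product of powers, so relative uncertainties combine in quadrature:
  (2·δr/r)² = (2×0.100)² = 0.0400;  (1·δh/h)² = (1×0.0210)² = 0.000441
δV/V = √(0.0404) = 0.201
V = 114 cm^3, so δV = 0.201 × 114 = 22.9 cm^3.

22.9 cm^3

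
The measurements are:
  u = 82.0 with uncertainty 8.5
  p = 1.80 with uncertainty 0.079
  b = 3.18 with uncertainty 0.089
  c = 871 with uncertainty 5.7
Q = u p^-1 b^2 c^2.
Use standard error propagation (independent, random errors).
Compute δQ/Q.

0.126

Since Q is a product/quotient, work with relative uncertainties:
  (1·δu/u)² = (1×0.104)² = 0.0107;  (-1·δp/p)² = (-1×0.0439)² = 0.00193;  (2·δb/b)² = (2×0.0280)² = 0.00313;  (2·δc/c)² = (2×0.00654)² = 0.000171
δQ/Q = √(0.0160) = 0.126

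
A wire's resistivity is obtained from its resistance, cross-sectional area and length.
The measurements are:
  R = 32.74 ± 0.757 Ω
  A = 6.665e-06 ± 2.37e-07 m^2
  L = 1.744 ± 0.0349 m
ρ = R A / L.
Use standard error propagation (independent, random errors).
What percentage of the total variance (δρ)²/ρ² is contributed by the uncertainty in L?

18.2%

(δρ/ρ)² = (1·δR/R)² + (1·δA/A)² + (-1·δL/L)²
  R term: (1×0.0231)² = 0.000535
  A term: (1×0.0356)² = 0.00126
  L term: (-1×0.0200)² = 0.000400
Total = 0.00220. Share from L = 0.000400/0.00220 = 0.182.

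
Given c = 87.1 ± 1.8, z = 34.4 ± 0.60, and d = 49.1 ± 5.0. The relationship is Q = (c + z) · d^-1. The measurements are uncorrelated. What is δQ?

Let u = c + z = 122. δu = √(δc² + δz²) = √(3.24 + 0.360) = 1.90, so δu/u = 0.0156.
Q is then a monomial in u, d:
δQ/Q = √((δu/u)² + (-1·δd/d)²) = √(0.000244 + 0.0104) = 0.103
Q = 2.47, so δQ = 0.103 × 2.47 = 0.255.

0.255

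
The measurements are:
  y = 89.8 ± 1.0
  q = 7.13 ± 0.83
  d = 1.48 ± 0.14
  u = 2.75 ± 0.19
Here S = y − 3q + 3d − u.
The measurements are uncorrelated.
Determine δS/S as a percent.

For a sum/difference, combine absolute errors in quadrature:
  (δy)² = 1.00;  (3·δq)² = 6.20;  (3·δd)² = 0.176;  (δu)² = 0.0361
δS = √(7.41) = 2.72
S = 70.1, so δS/S = 2.72/70.1 = 0.0388.

3.88%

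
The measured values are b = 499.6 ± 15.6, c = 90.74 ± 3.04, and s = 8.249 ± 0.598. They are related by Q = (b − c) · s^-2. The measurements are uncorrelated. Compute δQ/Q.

0.150

Let u = b − c = 408.9. δu = √(δb² + δc²) = √(243 + 9.24) = 15.9, so δu/u = 0.0389.
Q is then a monomial in u, s:
δQ/Q = √((δu/u)² + (-2·δs/s)²) = √(0.00151 + 0.0210) = 0.150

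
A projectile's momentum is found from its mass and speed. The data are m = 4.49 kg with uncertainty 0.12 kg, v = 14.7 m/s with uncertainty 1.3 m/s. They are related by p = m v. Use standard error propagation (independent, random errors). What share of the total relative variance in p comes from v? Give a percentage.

(δp/p)² = (1·δm/m)² + (1·δv/v)²
  m term: (1×0.0267)² = 0.000714
  v term: (1×0.0884)² = 0.00782
Total = 0.00854. Share from v = 0.00782/0.00854 = 0.916.

91.6%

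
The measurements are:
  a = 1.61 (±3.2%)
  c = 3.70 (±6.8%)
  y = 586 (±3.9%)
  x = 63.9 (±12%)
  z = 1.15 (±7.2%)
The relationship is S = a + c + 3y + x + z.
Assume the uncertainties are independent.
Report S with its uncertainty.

1830 ± 69.0

Sums and differences: (δS)² = Σ (cᵢ δxᵢ)².
  (δa)² = 0.00265;  (δc)² = 0.0633;  (3·δy)² = 4700;  (δx)² = 58.8;  (δz)² = 0.00686
δS = √(4760) = 69.0
S = 1830.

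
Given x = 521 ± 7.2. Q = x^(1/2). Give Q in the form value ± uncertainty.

Q ∝ x^(1/2), so δQ/Q = |½| · δx/x = 0.5 × 0.0138 = 0.00691.
Q = 22.8, so δQ = 0.00691 × 22.8 = 0.158.

22.8 ± 0.158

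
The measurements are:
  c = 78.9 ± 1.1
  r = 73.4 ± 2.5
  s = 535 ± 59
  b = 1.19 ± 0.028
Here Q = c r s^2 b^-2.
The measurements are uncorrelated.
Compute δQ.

2.67e+08

Each factor contributes (exponent × relative error)² to (δQ/Q)²:
  (1·δc/c)² = (1×0.0139)² = 0.000194;  (1·δr/r)² = (1×0.0341)² = 0.00116;  (2·δs/s)² = (2×0.110)² = 0.0486;  (-2·δb/b)² = (-2×0.0235)² = 0.00221
δQ/Q = √(0.0522) = 0.229
Q = 1.17e+09, so δQ = 0.229 × 1.17e+09 = 2.67e+08.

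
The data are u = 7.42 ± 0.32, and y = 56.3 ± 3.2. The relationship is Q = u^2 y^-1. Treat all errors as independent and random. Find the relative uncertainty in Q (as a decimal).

Each factor contributes (exponent × relative error)² to (δQ/Q)²:
  (2·δu/u)² = (2×0.0431)² = 0.00744;  (-1·δy/y)² = (-1×0.0568)² = 0.00323
δQ/Q = √(0.0107) = 0.103

0.103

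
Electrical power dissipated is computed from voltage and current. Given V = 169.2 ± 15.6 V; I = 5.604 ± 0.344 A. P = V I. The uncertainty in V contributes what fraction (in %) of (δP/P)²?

69.3%

(δP/P)² = (1·δV/V)² + (1·δI/I)²
  V term: (1×0.0922)² = 0.00850
  I term: (1×0.0614)² = 0.00377
Total = 0.0123. Share from V = 0.00850/0.0123 = 0.693.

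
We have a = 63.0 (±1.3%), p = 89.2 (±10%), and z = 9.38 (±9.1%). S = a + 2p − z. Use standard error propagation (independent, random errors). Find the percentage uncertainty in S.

Absolute uncertainties add in quadrature for a linear combination:
  (δa)² = 0.671;  (2·δp)² = 318;  (δz)² = 0.729
δS = √(320) = 17.9
S = 232, so δS/S = 17.9/232 = 0.0771.

7.71%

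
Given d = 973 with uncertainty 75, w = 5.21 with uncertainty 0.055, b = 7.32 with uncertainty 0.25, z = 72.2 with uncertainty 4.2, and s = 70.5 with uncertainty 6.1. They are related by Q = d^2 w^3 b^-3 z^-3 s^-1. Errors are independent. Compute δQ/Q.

For a monomial Q ∝ d^2, w^3, b^-3, z^-3, s^-1, fractional errors add in quadrature:
  (2·δd/d)² = (2×0.0771)² = 0.0238;  (3·δw/w)² = (3×0.0106)² = 0.00100;  (-3·δb/b)² = (-3×0.0342)² = 0.0105;  (-3·δz/z)² = (-3×0.0582)² = 0.0305;  (-1·δs/s)² = (-1×0.0865)² = 0.00749
δQ/Q = √(0.0732) = 0.271

0.271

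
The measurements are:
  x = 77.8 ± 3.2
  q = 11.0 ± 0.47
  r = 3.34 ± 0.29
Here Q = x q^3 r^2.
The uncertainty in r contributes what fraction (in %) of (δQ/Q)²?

62.5%

(δQ/Q)² = (1·δx/x)² + (3·δq/q)² + (2·δr/r)²
  x term: (1×0.0411)² = 0.00169
  q term: (3×0.0427)² = 0.0164
  r term: (2×0.0868)² = 0.0302
Total = 0.0483. Share from r = 0.0302/0.0483 = 0.625.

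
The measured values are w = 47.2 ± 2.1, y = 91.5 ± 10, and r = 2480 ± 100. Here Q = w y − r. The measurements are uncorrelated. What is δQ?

Let p = w·y = 4320. δp/p = √((1·δw/w)² + (1·δy/y)²) = √(0.00198 + 0.0119) = 0.118, so δp = 510.
Q = p − r: δQ = √(δp² + δr²) = √(2.6e+05 + 10000) = 519

519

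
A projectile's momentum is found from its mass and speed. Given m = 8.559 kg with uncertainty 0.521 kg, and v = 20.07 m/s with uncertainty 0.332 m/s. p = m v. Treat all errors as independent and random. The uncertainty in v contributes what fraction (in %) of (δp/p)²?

(δp/p)² = (1·δm/m)² + (1·δv/v)²
  m term: (1×0.0609)² = 0.00371
  v term: (1×0.0165)² = 0.000274
Total = 0.00398. Share from v = 0.000274/0.00398 = 0.0688.

6.88%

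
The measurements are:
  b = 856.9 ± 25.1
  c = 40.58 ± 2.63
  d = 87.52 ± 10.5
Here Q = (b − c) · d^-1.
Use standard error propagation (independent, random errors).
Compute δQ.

1.16

Let u = b − c = 816.3. δu = √(δb² + δc²) = √(630 + 6.92) = 25.2, so δu/u = 0.0309.
Q is then a monomial in u, d:
δQ/Q = √((δu/u)² + (-1·δd/d)²) = √(0.000956 + 0.0144) = 0.124
Q = 9.327, so δQ = 0.124 × 9.327 = 1.16.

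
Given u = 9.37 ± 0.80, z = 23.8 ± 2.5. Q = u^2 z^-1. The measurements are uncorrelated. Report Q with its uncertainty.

Relative error in a monomial: (δQ/Q)² = Σ (nᵢ · δxᵢ/xᵢ)².
  (2·δu/u)² = (2×0.0854)² = 0.0292;  (-1·δz/z)² = (-1×0.105)² = 0.0110
δQ/Q = √(0.0402) = 0.200
Q = 3.69, so δQ = 0.200 × 3.69 = 0.740.

3.69 ± 0.740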